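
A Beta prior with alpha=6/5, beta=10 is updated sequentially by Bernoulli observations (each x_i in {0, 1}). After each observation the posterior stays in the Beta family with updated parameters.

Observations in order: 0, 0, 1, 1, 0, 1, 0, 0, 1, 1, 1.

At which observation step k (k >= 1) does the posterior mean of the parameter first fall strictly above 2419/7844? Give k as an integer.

obs 1: x=0 → posterior Beta(6/5, 11)
obs 2: x=0 → posterior Beta(6/5, 12)
obs 3: x=1 → posterior Beta(11/5, 12)
obs 4: x=1 → posterior Beta(16/5, 12)
obs 5: x=0 → posterior Beta(16/5, 13)
obs 6: x=1 → posterior Beta(21/5, 13)
obs 7: x=0 → posterior Beta(21/5, 14)
obs 8: x=0 → posterior Beta(21/5, 15)
obs 9: x=1 → posterior Beta(26/5, 15)
obs 10: x=1 → posterior Beta(31/5, 15)
obs 11: x=1 → posterior Beta(36/5, 15)

k = 11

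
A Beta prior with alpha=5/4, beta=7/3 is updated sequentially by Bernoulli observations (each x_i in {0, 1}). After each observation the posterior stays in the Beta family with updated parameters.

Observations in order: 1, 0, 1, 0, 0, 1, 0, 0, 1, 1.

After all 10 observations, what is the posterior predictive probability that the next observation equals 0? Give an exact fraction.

88/163

obs 1: x=1 → posterior Beta(9/4, 7/3)
obs 2: x=0 → posterior Beta(9/4, 10/3)
obs 3: x=1 → posterior Beta(13/4, 10/3)
obs 4: x=0 → posterior Beta(13/4, 13/3)
obs 5: x=0 → posterior Beta(13/4, 16/3)
obs 6: x=1 → posterior Beta(17/4, 16/3)
obs 7: x=0 → posterior Beta(17/4, 19/3)
obs 8: x=0 → posterior Beta(17/4, 22/3)
obs 9: x=1 → posterior Beta(21/4, 22/3)
obs 10: x=1 → posterior Beta(25/4, 22/3)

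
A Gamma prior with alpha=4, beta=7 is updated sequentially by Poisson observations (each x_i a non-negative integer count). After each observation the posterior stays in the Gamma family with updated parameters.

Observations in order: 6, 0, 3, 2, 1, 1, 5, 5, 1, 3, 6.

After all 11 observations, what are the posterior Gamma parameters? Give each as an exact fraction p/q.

alpha=37, beta=18

obs 1: x=6 → posterior Gamma(10, 8)
obs 2: x=0 → posterior Gamma(10, 9)
obs 3: x=3 → posterior Gamma(13, 10)
obs 4: x=2 → posterior Gamma(15, 11)
obs 5: x=1 → posterior Gamma(16, 12)
obs 6: x=1 → posterior Gamma(17, 13)
obs 7: x=5 → posterior Gamma(22, 14)
obs 8: x=5 → posterior Gamma(27, 15)
obs 9: x=1 → posterior Gamma(28, 16)
obs 10: x=3 → posterior Gamma(31, 17)
obs 11: x=6 → posterior Gamma(37, 18)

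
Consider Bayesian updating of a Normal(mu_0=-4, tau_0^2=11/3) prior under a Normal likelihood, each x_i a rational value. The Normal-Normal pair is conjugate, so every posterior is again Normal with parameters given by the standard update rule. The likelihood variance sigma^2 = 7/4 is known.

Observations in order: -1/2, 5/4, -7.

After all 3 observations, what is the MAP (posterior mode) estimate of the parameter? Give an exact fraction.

-359/153

obs 1: x=-1/2 → posterior Normal(-106/65, 77/65)
obs 2: x=5/4 → posterior Normal(-51/109, 77/109)
obs 3: x=-7 → posterior Normal(-359/153, 77/153)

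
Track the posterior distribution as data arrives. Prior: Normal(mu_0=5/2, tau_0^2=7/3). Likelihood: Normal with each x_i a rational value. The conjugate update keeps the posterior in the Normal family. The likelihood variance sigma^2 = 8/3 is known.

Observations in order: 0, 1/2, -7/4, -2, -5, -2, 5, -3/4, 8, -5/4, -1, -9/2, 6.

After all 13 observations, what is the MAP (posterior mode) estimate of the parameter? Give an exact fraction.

obs 1: x=0 → posterior Normal(4/3, 56/45)
obs 2: x=1/2 → posterior Normal(47/44, 28/33)
obs 3: x=-7/4 → posterior Normal(45/116, 56/87)
obs 4: x=-2 → posterior Normal(-11/144, 14/27)
obs 5: x=-5 → posterior Normal(-151/172, 56/129)
obs 6: x=-2 → posterior Normal(-207/200, 28/75)
obs 7: x=5 → posterior Normal(-67/228, 56/171)
obs 8: x=-3/4 → posterior Normal(-11/32, 7/24)
obs 9: x=8 → posterior Normal(34/71, 56/213)
obs 10: x=-5/4 → posterior Normal(101/312, 28/117)
obs 11: x=-1 → posterior Normal(73/340, 56/255)
obs 12: x=-9/2 → posterior Normal(-53/368, 14/69)
obs 13: x=6 → posterior Normal(115/396, 56/297)

115/396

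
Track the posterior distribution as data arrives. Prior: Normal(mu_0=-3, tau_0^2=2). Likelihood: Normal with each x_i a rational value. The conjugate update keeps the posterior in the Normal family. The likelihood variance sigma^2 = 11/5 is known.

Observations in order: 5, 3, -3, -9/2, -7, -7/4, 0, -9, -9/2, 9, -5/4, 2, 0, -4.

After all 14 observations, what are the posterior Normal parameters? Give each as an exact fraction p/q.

mu_0=-193/151, tau_0^2=22/151

obs 1: x=5 → posterior Normal(17/21, 22/21)
obs 2: x=3 → posterior Normal(47/31, 22/31)
obs 3: x=-3 → posterior Normal(17/41, 22/41)
obs 4: x=-9/2 → posterior Normal(-28/51, 22/51)
obs 5: x=-7 → posterior Normal(-98/61, 22/61)
obs 6: x=-7/4 → posterior Normal(-231/142, 22/71)
obs 7: x=0 → posterior Normal(-77/54, 22/81)
obs 8: x=-9 → posterior Normal(-411/182, 22/91)
obs 9: x=-9/2 → posterior Normal(-501/202, 22/101)
obs 10: x=9 → posterior Normal(-107/74, 22/111)
obs 11: x=-5/4 → posterior Normal(-173/121, 2/11)
obs 12: x=2 → posterior Normal(-153/131, 22/131)
obs 13: x=0 → posterior Normal(-51/47, 22/141)
obs 14: x=-4 → posterior Normal(-193/151, 22/151)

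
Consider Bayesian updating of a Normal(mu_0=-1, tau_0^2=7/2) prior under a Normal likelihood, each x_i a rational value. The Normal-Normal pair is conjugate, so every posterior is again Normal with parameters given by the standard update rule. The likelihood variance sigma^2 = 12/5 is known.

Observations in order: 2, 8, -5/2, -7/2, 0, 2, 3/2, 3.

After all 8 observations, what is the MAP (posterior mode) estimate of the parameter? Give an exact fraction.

687/608

obs 1: x=2 → posterior Normal(46/59, 84/59)
obs 2: x=8 → posterior Normal(163/47, 42/47)
obs 3: x=-5/2 → posterior Normal(159/86, 28/43)
obs 4: x=-7/2 → posterior Normal(29/41, 21/41)
obs 5: x=0 → posterior Normal(116/199, 84/199)
obs 6: x=2 → posterior Normal(31/39, 14/39)
obs 7: x=3/2 → posterior Normal(477/538, 84/269)
obs 8: x=3 → posterior Normal(687/608, 21/76)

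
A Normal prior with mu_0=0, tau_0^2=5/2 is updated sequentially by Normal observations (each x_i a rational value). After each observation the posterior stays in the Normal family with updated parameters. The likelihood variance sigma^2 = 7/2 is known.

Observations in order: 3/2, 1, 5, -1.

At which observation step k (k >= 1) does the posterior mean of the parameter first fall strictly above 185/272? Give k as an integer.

obs 1: x=3/2 → posterior Normal(5/8, 35/24)
obs 2: x=1 → posterior Normal(25/34, 35/34)
obs 3: x=5 → posterior Normal(75/44, 35/44)
obs 4: x=-1 → posterior Normal(65/54, 35/54)

k = 2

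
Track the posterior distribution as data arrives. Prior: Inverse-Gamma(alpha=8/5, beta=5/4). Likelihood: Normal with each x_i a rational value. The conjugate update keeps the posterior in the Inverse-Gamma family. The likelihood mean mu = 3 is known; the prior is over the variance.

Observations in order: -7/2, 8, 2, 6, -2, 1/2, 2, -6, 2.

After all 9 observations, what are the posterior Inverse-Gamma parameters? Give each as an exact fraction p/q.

alpha=61/10, beta=97

obs 1: x=-7/2 → posterior Inverse-Gamma(21/10, 179/8)
obs 2: x=8 → posterior Inverse-Gamma(13/5, 279/8)
obs 3: x=2 → posterior Inverse-Gamma(31/10, 283/8)
obs 4: x=6 → posterior Inverse-Gamma(18/5, 319/8)
obs 5: x=-2 → posterior Inverse-Gamma(41/10, 419/8)
obs 6: x=1/2 → posterior Inverse-Gamma(23/5, 111/2)
obs 7: x=2 → posterior Inverse-Gamma(51/10, 56)
obs 8: x=-6 → posterior Inverse-Gamma(28/5, 193/2)
obs 9: x=2 → posterior Inverse-Gamma(61/10, 97)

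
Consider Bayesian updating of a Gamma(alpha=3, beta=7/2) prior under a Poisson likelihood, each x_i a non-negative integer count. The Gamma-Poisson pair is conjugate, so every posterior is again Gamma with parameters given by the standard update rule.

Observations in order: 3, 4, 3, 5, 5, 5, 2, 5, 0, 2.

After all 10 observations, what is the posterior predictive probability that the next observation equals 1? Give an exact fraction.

obs 1: x=3 → posterior Gamma(6, 9/2)
obs 2: x=4 → posterior Gamma(10, 11/2)
obs 3: x=3 → posterior Gamma(13, 13/2)
obs 4: x=5 → posterior Gamma(18, 15/2)
obs 5: x=5 → posterior Gamma(23, 17/2)
obs 6: x=5 → posterior Gamma(28, 19/2)
obs 7: x=2 → posterior Gamma(30, 21/2)
obs 8: x=5 → posterior Gamma(35, 23/2)
obs 9: x=0 → posterior Gamma(35, 25/2)
obs 10: x=2 → posterior Gamma(37, 27/2)

6756021043218407233174582501839697858056657848793424878/37249797844127216903980902049910725025576001221301409561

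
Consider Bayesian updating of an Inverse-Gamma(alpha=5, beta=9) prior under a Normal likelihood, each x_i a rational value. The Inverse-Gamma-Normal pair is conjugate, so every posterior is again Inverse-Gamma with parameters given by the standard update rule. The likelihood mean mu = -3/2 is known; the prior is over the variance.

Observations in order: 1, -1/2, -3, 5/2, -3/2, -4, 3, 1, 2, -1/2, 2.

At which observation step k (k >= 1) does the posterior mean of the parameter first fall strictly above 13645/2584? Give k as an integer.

obs 1: x=1 → posterior Inverse-Gamma(11/2, 97/8)
obs 2: x=-1/2 → posterior Inverse-Gamma(6, 101/8)
obs 3: x=-3 → posterior Inverse-Gamma(13/2, 55/4)
obs 4: x=5/2 → posterior Inverse-Gamma(7, 87/4)
obs 5: x=-3/2 → posterior Inverse-Gamma(15/2, 87/4)
obs 6: x=-4 → posterior Inverse-Gamma(8, 199/8)
obs 7: x=3 → posterior Inverse-Gamma(17/2, 35)
obs 8: x=1 → posterior Inverse-Gamma(9, 305/8)
obs 9: x=2 → posterior Inverse-Gamma(19/2, 177/4)
obs 10: x=-1/2 → posterior Inverse-Gamma(10, 179/4)
obs 11: x=2 → posterior Inverse-Gamma(21/2, 407/8)

k = 11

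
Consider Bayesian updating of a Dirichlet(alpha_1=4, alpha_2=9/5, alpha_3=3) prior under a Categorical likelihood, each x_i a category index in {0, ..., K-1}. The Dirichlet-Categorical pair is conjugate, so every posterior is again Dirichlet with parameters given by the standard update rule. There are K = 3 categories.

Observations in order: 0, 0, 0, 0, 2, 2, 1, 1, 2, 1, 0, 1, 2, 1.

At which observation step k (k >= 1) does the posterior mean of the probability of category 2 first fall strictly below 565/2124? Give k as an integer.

obs 1: x=0 → posterior Dirichlet(5, 9/5, 3)
obs 2: x=0 → posterior Dirichlet(6, 9/5, 3)
obs 3: x=0 → posterior Dirichlet(7, 9/5, 3)
obs 4: x=0 → posterior Dirichlet(8, 9/5, 3)
obs 5: x=2 → posterior Dirichlet(8, 9/5, 4)
obs 6: x=2 → posterior Dirichlet(8, 9/5, 5)
obs 7: x=1 → posterior Dirichlet(8, 14/5, 5)
obs 8: x=1 → posterior Dirichlet(8, 19/5, 5)
obs 9: x=2 → posterior Dirichlet(8, 19/5, 6)
obs 10: x=1 → posterior Dirichlet(8, 24/5, 6)
obs 11: x=0 → posterior Dirichlet(9, 24/5, 6)
obs 12: x=1 → posterior Dirichlet(9, 29/5, 6)
obs 13: x=2 → posterior Dirichlet(9, 29/5, 7)
obs 14: x=1 → posterior Dirichlet(9, 34/5, 7)

k = 3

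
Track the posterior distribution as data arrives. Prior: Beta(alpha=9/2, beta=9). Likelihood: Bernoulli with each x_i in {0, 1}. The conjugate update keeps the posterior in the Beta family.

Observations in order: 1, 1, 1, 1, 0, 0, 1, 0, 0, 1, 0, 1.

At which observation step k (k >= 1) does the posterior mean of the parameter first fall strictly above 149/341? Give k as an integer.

obs 1: x=1 → posterior Beta(11/2, 9)
obs 2: x=1 → posterior Beta(13/2, 9)
obs 3: x=1 → posterior Beta(15/2, 9)
obs 4: x=1 → posterior Beta(17/2, 9)
obs 5: x=0 → posterior Beta(17/2, 10)
obs 6: x=0 → posterior Beta(17/2, 11)
obs 7: x=1 → posterior Beta(19/2, 11)
obs 8: x=0 → posterior Beta(19/2, 12)
obs 9: x=0 → posterior Beta(19/2, 13)
obs 10: x=1 → posterior Beta(21/2, 13)
obs 11: x=0 → posterior Beta(21/2, 14)
obs 12: x=1 → posterior Beta(23/2, 14)

k = 3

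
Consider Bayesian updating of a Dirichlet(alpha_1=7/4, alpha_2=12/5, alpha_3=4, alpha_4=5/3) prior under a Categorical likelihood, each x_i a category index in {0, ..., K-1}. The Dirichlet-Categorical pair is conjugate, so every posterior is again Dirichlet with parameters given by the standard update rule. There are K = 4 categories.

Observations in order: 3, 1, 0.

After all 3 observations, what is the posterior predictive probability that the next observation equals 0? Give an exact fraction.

obs 1: x=3 → posterior Dirichlet(7/4, 12/5, 4, 8/3)
obs 2: x=1 → posterior Dirichlet(7/4, 17/5, 4, 8/3)
obs 3: x=0 → posterior Dirichlet(11/4, 17/5, 4, 8/3)

165/769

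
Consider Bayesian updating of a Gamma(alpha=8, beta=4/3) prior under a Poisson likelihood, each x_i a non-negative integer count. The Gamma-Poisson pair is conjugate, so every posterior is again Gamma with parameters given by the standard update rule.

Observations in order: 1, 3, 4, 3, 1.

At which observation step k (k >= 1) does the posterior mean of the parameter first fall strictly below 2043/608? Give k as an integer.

obs 1: x=1 → posterior Gamma(9, 7/3)
obs 2: x=3 → posterior Gamma(12, 10/3)
obs 3: x=4 → posterior Gamma(16, 13/3)
obs 4: x=3 → posterior Gamma(19, 16/3)
obs 5: x=1 → posterior Gamma(20, 19/3)

k = 5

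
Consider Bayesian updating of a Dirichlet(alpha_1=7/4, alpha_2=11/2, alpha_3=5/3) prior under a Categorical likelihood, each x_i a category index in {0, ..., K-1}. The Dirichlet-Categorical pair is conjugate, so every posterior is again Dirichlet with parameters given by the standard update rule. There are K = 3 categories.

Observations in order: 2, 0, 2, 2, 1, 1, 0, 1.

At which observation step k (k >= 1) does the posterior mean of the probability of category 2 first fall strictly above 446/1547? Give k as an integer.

obs 1: x=2 → posterior Dirichlet(7/4, 11/2, 8/3)
obs 2: x=0 → posterior Dirichlet(11/4, 11/2, 8/3)
obs 3: x=2 → posterior Dirichlet(11/4, 11/2, 11/3)
obs 4: x=2 → posterior Dirichlet(11/4, 11/2, 14/3)
obs 5: x=1 → posterior Dirichlet(11/4, 13/2, 14/3)
obs 6: x=1 → posterior Dirichlet(11/4, 15/2, 14/3)
obs 7: x=0 → posterior Dirichlet(15/4, 15/2, 14/3)
obs 8: x=1 → posterior Dirichlet(15/4, 17/2, 14/3)

k = 3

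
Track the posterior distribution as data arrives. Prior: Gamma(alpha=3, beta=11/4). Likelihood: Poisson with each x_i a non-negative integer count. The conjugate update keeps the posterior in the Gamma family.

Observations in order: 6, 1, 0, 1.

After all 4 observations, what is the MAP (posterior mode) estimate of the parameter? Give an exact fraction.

obs 1: x=6 → posterior Gamma(9, 15/4)
obs 2: x=1 → posterior Gamma(10, 19/4)
obs 3: x=0 → posterior Gamma(10, 23/4)
obs 4: x=1 → posterior Gamma(11, 27/4)

40/27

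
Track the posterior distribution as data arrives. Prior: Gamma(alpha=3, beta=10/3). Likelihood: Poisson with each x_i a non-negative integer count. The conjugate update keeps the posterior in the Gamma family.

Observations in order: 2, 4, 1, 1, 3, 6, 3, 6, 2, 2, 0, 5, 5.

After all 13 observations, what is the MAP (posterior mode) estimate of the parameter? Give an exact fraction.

obs 1: x=2 → posterior Gamma(5, 13/3)
obs 2: x=4 → posterior Gamma(9, 16/3)
obs 3: x=1 → posterior Gamma(10, 19/3)
obs 4: x=1 → posterior Gamma(11, 22/3)
obs 5: x=3 → posterior Gamma(14, 25/3)
obs 6: x=6 → posterior Gamma(20, 28/3)
obs 7: x=3 → posterior Gamma(23, 31/3)
obs 8: x=6 → posterior Gamma(29, 34/3)
obs 9: x=2 → posterior Gamma(31, 37/3)
obs 10: x=2 → posterior Gamma(33, 40/3)
obs 11: x=0 → posterior Gamma(33, 43/3)
obs 12: x=5 → posterior Gamma(38, 46/3)
obs 13: x=5 → posterior Gamma(43, 49/3)

18/7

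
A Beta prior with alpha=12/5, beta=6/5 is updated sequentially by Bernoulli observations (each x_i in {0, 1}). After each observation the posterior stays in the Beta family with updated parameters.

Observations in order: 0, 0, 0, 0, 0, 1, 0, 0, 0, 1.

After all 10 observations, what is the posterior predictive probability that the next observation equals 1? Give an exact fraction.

11/34

obs 1: x=0 → posterior Beta(12/5, 11/5)
obs 2: x=0 → posterior Beta(12/5, 16/5)
obs 3: x=0 → posterior Beta(12/5, 21/5)
obs 4: x=0 → posterior Beta(12/5, 26/5)
obs 5: x=0 → posterior Beta(12/5, 31/5)
obs 6: x=1 → posterior Beta(17/5, 31/5)
obs 7: x=0 → posterior Beta(17/5, 36/5)
obs 8: x=0 → posterior Beta(17/5, 41/5)
obs 9: x=0 → posterior Beta(17/5, 46/5)
obs 10: x=1 → posterior Beta(22/5, 46/5)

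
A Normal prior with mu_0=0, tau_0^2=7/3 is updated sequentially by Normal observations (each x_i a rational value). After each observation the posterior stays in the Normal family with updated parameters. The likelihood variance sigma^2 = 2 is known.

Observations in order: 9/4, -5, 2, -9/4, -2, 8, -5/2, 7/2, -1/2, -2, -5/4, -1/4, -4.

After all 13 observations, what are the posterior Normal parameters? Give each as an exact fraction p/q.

obs 1: x=9/4 → posterior Normal(63/52, 14/13)
obs 2: x=-5 → posterior Normal(-77/80, 7/10)
obs 3: x=2 → posterior Normal(-7/36, 14/27)
obs 4: x=-9/4 → posterior Normal(-21/34, 7/17)
obs 5: x=-2 → posterior Normal(-35/41, 14/41)
obs 6: x=8 → posterior Normal(7/16, 7/24)
obs 7: x=-5/2 → posterior Normal(7/110, 14/55)
obs 8: x=7/2 → posterior Normal(14/31, 7/31)
obs 9: x=-1/2 → posterior Normal(49/138, 14/69)
obs 10: x=-2 → posterior Normal(21/152, 7/38)
obs 11: x=-5/4 → posterior Normal(7/332, 14/83)
obs 12: x=-1/4 → posterior Normal(0, 7/45)
obs 13: x=-4 → posterior Normal(-28/97, 14/97)

mu_0=-28/97, tau_0^2=14/97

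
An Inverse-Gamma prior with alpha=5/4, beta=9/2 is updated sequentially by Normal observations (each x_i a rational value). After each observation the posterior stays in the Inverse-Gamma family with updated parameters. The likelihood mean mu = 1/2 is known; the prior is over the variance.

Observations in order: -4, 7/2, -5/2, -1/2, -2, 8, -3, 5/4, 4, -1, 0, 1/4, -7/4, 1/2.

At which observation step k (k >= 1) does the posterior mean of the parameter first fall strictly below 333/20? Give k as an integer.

obs 1: x=-4 → posterior Inverse-Gamma(7/4, 117/8)
obs 2: x=7/2 → posterior Inverse-Gamma(9/4, 153/8)
obs 3: x=-5/2 → posterior Inverse-Gamma(11/4, 189/8)
obs 4: x=-1/2 → posterior Inverse-Gamma(13/4, 193/8)
obs 5: x=-2 → posterior Inverse-Gamma(15/4, 109/4)
obs 6: x=8 → posterior Inverse-Gamma(17/4, 443/8)
obs 7: x=-3 → posterior Inverse-Gamma(19/4, 123/2)
obs 8: x=5/4 → posterior Inverse-Gamma(21/4, 1977/32)
obs 9: x=4 → posterior Inverse-Gamma(23/4, 2173/32)
obs 10: x=-1 → posterior Inverse-Gamma(25/4, 2209/32)
obs 11: x=0 → posterior Inverse-Gamma(27/4, 2213/32)
obs 12: x=1/4 → posterior Inverse-Gamma(29/4, 1107/16)
obs 13: x=-7/4 → posterior Inverse-Gamma(31/4, 2295/32)
obs 14: x=1/2 → posterior Inverse-Gamma(33/4, 2295/32)

k = 2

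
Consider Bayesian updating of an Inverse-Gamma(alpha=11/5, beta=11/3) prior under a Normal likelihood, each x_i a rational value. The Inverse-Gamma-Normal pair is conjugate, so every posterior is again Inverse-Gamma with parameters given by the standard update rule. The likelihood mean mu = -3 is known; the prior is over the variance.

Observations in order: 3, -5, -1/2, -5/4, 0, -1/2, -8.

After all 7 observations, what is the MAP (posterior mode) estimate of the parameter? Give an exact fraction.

obs 1: x=3 → posterior Inverse-Gamma(27/10, 65/3)
obs 2: x=-5 → posterior Inverse-Gamma(16/5, 71/3)
obs 3: x=-1/2 → posterior Inverse-Gamma(37/10, 643/24)
obs 4: x=-5/4 → posterior Inverse-Gamma(21/5, 2719/96)
obs 5: x=0 → posterior Inverse-Gamma(47/10, 3151/96)
obs 6: x=-1/2 → posterior Inverse-Gamma(26/5, 3451/96)
obs 7: x=-8 → posterior Inverse-Gamma(57/10, 4651/96)

23255/3216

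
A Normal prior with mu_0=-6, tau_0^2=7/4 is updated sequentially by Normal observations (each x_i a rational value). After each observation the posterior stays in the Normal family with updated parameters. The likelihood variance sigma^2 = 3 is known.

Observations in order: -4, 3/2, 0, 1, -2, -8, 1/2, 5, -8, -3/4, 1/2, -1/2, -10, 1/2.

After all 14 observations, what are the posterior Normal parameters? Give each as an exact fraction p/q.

mu_0=-967/440, tau_0^2=21/110

obs 1: x=-4 → posterior Normal(-100/19, 21/19)
obs 2: x=3/2 → posterior Normal(-179/52, 21/26)
obs 3: x=0 → posterior Normal(-179/66, 7/11)
obs 4: x=1 → posterior Normal(-33/16, 21/40)
obs 5: x=-2 → posterior Normal(-193/94, 21/47)
obs 6: x=-8 → posterior Normal(-305/108, 7/18)
obs 7: x=1/2 → posterior Normal(-149/61, 21/61)
obs 8: x=5 → posterior Normal(-57/34, 21/68)
obs 9: x=-8 → posterior Normal(-34/15, 7/25)
obs 10: x=-3/4 → posterior Normal(-701/328, 21/82)
obs 11: x=1/2 → posterior Normal(-687/356, 21/89)
obs 12: x=-1/2 → posterior Normal(-701/384, 7/32)
obs 13: x=-10 → posterior Normal(-981/412, 21/103)
obs 14: x=1/2 → posterior Normal(-967/440, 21/110)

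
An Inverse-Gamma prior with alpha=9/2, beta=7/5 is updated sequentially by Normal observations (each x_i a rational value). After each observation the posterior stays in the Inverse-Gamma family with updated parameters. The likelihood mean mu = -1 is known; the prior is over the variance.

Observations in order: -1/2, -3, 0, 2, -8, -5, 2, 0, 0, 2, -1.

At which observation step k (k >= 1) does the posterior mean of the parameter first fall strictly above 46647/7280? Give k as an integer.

obs 1: x=-1/2 → posterior Inverse-Gamma(5, 61/40)
obs 2: x=-3 → posterior Inverse-Gamma(11/2, 141/40)
obs 3: x=0 → posterior Inverse-Gamma(6, 161/40)
obs 4: x=2 → posterior Inverse-Gamma(13/2, 341/40)
obs 5: x=-8 → posterior Inverse-Gamma(7, 1321/40)
obs 6: x=-5 → posterior Inverse-Gamma(15/2, 1641/40)
obs 7: x=2 → posterior Inverse-Gamma(8, 1821/40)
obs 8: x=0 → posterior Inverse-Gamma(17/2, 1841/40)
obs 9: x=0 → posterior Inverse-Gamma(9, 1861/40)
obs 10: x=2 → posterior Inverse-Gamma(19/2, 2041/40)
obs 11: x=-1 → posterior Inverse-Gamma(10, 2041/40)

k = 7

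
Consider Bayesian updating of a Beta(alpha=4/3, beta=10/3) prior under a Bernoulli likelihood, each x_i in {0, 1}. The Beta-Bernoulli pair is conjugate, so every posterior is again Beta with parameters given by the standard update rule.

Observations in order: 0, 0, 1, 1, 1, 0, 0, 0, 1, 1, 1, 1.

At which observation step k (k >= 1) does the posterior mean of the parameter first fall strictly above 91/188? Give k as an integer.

k = 12

obs 1: x=0 → posterior Beta(4/3, 13/3)
obs 2: x=0 → posterior Beta(4/3, 16/3)
obs 3: x=1 → posterior Beta(7/3, 16/3)
obs 4: x=1 → posterior Beta(10/3, 16/3)
obs 5: x=1 → posterior Beta(13/3, 16/3)
obs 6: x=0 → posterior Beta(13/3, 19/3)
obs 7: x=0 → posterior Beta(13/3, 22/3)
obs 8: x=0 → posterior Beta(13/3, 25/3)
obs 9: x=1 → posterior Beta(16/3, 25/3)
obs 10: x=1 → posterior Beta(19/3, 25/3)
obs 11: x=1 → posterior Beta(22/3, 25/3)
obs 12: x=1 → posterior Beta(25/3, 25/3)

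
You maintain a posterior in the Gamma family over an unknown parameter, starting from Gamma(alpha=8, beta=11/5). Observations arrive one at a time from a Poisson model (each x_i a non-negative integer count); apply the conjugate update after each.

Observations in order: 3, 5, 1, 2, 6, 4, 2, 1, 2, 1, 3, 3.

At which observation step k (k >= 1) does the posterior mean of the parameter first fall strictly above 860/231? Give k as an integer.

obs 1: x=3 → posterior Gamma(11, 16/5)
obs 2: x=5 → posterior Gamma(16, 21/5)
obs 3: x=1 → posterior Gamma(17, 26/5)
obs 4: x=2 → posterior Gamma(19, 31/5)
obs 5: x=6 → posterior Gamma(25, 36/5)
obs 6: x=4 → posterior Gamma(29, 41/5)
obs 7: x=2 → posterior Gamma(31, 46/5)
obs 8: x=1 → posterior Gamma(32, 51/5)
obs 9: x=2 → posterior Gamma(34, 56/5)
obs 10: x=1 → posterior Gamma(35, 61/5)
obs 11: x=3 → posterior Gamma(38, 66/5)
obs 12: x=3 → posterior Gamma(41, 71/5)

k = 2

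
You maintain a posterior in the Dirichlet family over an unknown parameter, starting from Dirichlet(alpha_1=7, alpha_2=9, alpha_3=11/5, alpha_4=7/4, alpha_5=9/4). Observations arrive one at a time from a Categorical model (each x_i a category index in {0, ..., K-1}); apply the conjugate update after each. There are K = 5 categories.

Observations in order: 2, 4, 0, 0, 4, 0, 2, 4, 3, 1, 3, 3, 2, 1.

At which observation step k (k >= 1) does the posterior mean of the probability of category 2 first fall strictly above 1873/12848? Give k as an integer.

k = 13

obs 1: x=2 → posterior Dirichlet(7, 9, 16/5, 7/4, 9/4)
obs 2: x=4 → posterior Dirichlet(7, 9, 16/5, 7/4, 13/4)
obs 3: x=0 → posterior Dirichlet(8, 9, 16/5, 7/4, 13/4)
obs 4: x=0 → posterior Dirichlet(9, 9, 16/5, 7/4, 13/4)
obs 5: x=4 → posterior Dirichlet(9, 9, 16/5, 7/4, 17/4)
obs 6: x=0 → posterior Dirichlet(10, 9, 16/5, 7/4, 17/4)
obs 7: x=2 → posterior Dirichlet(10, 9, 21/5, 7/4, 17/4)
obs 8: x=4 → posterior Dirichlet(10, 9, 21/5, 7/4, 21/4)
obs 9: x=3 → posterior Dirichlet(10, 9, 21/5, 11/4, 21/4)
obs 10: x=1 → posterior Dirichlet(10, 10, 21/5, 11/4, 21/4)
obs 11: x=3 → posterior Dirichlet(10, 10, 21/5, 15/4, 21/4)
obs 12: x=3 → posterior Dirichlet(10, 10, 21/5, 19/4, 21/4)
obs 13: x=2 → posterior Dirichlet(10, 10, 26/5, 19/4, 21/4)
obs 14: x=1 → posterior Dirichlet(10, 11, 26/5, 19/4, 21/4)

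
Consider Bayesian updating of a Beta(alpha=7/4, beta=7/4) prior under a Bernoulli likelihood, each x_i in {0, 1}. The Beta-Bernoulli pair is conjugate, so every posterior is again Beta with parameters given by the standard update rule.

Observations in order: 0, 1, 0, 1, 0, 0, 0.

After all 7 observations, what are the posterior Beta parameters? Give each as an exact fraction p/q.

alpha=15/4, beta=27/4

obs 1: x=0 → posterior Beta(7/4, 11/4)
obs 2: x=1 → posterior Beta(11/4, 11/4)
obs 3: x=0 → posterior Beta(11/4, 15/4)
obs 4: x=1 → posterior Beta(15/4, 15/4)
obs 5: x=0 → posterior Beta(15/4, 19/4)
obs 6: x=0 → posterior Beta(15/4, 23/4)
obs 7: x=0 → posterior Beta(15/4, 27/4)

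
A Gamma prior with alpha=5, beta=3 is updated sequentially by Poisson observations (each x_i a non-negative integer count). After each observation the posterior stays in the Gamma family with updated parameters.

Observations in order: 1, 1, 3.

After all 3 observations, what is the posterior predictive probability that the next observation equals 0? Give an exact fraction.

60466176/282475249

obs 1: x=1 → posterior Gamma(6, 4)
obs 2: x=1 → posterior Gamma(7, 5)
obs 3: x=3 → posterior Gamma(10, 6)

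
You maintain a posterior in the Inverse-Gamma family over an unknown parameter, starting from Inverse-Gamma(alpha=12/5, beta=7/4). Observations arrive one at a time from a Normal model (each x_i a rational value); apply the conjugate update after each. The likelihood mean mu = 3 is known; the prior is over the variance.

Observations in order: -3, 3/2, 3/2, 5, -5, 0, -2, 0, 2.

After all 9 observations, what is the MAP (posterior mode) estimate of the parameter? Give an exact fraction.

obs 1: x=-3 → posterior Inverse-Gamma(29/10, 79/4)
obs 2: x=3/2 → posterior Inverse-Gamma(17/5, 167/8)
obs 3: x=3/2 → posterior Inverse-Gamma(39/10, 22)
obs 4: x=5 → posterior Inverse-Gamma(22/5, 24)
obs 5: x=-5 → posterior Inverse-Gamma(49/10, 56)
obs 6: x=0 → posterior Inverse-Gamma(27/5, 121/2)
obs 7: x=-2 → posterior Inverse-Gamma(59/10, 73)
obs 8: x=0 → posterior Inverse-Gamma(32/5, 155/2)
obs 9: x=2 → posterior Inverse-Gamma(69/10, 78)

780/79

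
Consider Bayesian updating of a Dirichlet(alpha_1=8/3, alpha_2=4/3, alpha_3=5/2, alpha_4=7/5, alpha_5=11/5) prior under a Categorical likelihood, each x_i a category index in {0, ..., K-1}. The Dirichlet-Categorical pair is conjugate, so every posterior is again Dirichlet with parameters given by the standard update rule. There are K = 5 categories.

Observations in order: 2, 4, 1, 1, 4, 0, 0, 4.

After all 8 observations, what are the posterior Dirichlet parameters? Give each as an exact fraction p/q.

obs 1: x=2 → posterior Dirichlet(8/3, 4/3, 7/2, 7/5, 11/5)
obs 2: x=4 → posterior Dirichlet(8/3, 4/3, 7/2, 7/5, 16/5)
obs 3: x=1 → posterior Dirichlet(8/3, 7/3, 7/2, 7/5, 16/5)
obs 4: x=1 → posterior Dirichlet(8/3, 10/3, 7/2, 7/5, 16/5)
obs 5: x=4 → posterior Dirichlet(8/3, 10/3, 7/2, 7/5, 21/5)
obs 6: x=0 → posterior Dirichlet(11/3, 10/3, 7/2, 7/5, 21/5)
obs 7: x=0 → posterior Dirichlet(14/3, 10/3, 7/2, 7/5, 21/5)
obs 8: x=4 → posterior Dirichlet(14/3, 10/3, 7/2, 7/5, 26/5)

alpha_1=14/3, alpha_2=10/3, alpha_3=7/2, alpha_4=7/5, alpha_5=26/5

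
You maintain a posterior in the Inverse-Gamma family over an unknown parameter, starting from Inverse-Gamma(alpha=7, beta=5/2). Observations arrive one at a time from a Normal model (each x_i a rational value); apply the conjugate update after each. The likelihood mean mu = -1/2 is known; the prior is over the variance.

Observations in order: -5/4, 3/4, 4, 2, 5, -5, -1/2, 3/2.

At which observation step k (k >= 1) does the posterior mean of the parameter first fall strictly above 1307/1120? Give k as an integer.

obs 1: x=-5/4 → posterior Inverse-Gamma(15/2, 89/32)
obs 2: x=3/4 → posterior Inverse-Gamma(8, 57/16)
obs 3: x=4 → posterior Inverse-Gamma(17/2, 219/16)
obs 4: x=2 → posterior Inverse-Gamma(9, 269/16)
obs 5: x=5 → posterior Inverse-Gamma(19/2, 511/16)
obs 6: x=-5 → posterior Inverse-Gamma(10, 673/16)
obs 7: x=-1/2 → posterior Inverse-Gamma(21/2, 673/16)
obs 8: x=3/2 → posterior Inverse-Gamma(11, 705/16)

k = 3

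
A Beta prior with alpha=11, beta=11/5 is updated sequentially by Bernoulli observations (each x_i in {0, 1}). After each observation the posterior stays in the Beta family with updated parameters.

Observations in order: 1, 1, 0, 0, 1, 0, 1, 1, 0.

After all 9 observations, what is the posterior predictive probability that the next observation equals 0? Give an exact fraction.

31/111

obs 1: x=1 → posterior Beta(12, 11/5)
obs 2: x=1 → posterior Beta(13, 11/5)
obs 3: x=0 → posterior Beta(13, 16/5)
obs 4: x=0 → posterior Beta(13, 21/5)
obs 5: x=1 → posterior Beta(14, 21/5)
obs 6: x=0 → posterior Beta(14, 26/5)
obs 7: x=1 → posterior Beta(15, 26/5)
obs 8: x=1 → posterior Beta(16, 26/5)
obs 9: x=0 → posterior Beta(16, 31/5)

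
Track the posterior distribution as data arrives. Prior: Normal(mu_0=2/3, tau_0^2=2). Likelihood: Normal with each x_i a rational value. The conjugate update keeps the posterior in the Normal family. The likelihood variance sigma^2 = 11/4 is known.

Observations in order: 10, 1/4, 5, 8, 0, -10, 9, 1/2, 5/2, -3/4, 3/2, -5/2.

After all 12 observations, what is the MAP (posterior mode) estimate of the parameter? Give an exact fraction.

586/321

obs 1: x=10 → posterior Normal(262/57, 22/19)
obs 2: x=1/4 → posterior Normal(268/81, 22/27)
obs 3: x=5 → posterior Normal(388/105, 22/35)
obs 4: x=8 → posterior Normal(580/129, 22/43)
obs 5: x=0 → posterior Normal(580/153, 22/51)
obs 6: x=-10 → posterior Normal(340/177, 22/59)
obs 7: x=9 → posterior Normal(556/201, 22/67)
obs 8: x=1/2 → posterior Normal(568/225, 22/75)
obs 9: x=5/2 → posterior Normal(628/249, 22/83)
obs 10: x=-3/4 → posterior Normal(610/273, 22/91)
obs 11: x=3/2 → posterior Normal(646/297, 2/9)
obs 12: x=-5/2 → posterior Normal(586/321, 22/107)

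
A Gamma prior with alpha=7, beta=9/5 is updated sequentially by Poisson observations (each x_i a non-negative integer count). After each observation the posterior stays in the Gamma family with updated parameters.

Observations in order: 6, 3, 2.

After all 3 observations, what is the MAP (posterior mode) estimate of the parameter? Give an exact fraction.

85/24

obs 1: x=6 → posterior Gamma(13, 14/5)
obs 2: x=3 → posterior Gamma(16, 19/5)
obs 3: x=2 → posterior Gamma(18, 24/5)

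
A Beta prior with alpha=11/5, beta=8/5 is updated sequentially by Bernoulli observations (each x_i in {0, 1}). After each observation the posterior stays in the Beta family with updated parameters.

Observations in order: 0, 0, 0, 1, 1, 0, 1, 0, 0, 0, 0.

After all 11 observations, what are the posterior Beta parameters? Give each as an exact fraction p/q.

alpha=26/5, beta=48/5

obs 1: x=0 → posterior Beta(11/5, 13/5)
obs 2: x=0 → posterior Beta(11/5, 18/5)
obs 3: x=0 → posterior Beta(11/5, 23/5)
obs 4: x=1 → posterior Beta(16/5, 23/5)
obs 5: x=1 → posterior Beta(21/5, 23/5)
obs 6: x=0 → posterior Beta(21/5, 28/5)
obs 7: x=1 → posterior Beta(26/5, 28/5)
obs 8: x=0 → posterior Beta(26/5, 33/5)
obs 9: x=0 → posterior Beta(26/5, 38/5)
obs 10: x=0 → posterior Beta(26/5, 43/5)
obs 11: x=0 → posterior Beta(26/5, 48/5)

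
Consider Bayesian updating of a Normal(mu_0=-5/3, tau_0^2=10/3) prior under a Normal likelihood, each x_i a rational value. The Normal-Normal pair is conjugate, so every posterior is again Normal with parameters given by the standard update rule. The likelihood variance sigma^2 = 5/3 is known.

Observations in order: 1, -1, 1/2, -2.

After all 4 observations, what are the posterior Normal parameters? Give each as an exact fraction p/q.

mu_0=-14/27, tau_0^2=10/27

obs 1: x=1 → posterior Normal(1/9, 10/9)
obs 2: x=-1 → posterior Normal(-1/3, 2/3)
obs 3: x=1/2 → posterior Normal(-2/21, 10/21)
obs 4: x=-2 → posterior Normal(-14/27, 10/27)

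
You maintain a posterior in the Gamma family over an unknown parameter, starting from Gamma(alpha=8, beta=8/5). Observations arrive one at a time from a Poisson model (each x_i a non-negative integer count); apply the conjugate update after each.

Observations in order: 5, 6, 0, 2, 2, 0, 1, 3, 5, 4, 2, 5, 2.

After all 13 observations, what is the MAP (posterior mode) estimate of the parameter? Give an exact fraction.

220/73

obs 1: x=5 → posterior Gamma(13, 13/5)
obs 2: x=6 → posterior Gamma(19, 18/5)
obs 3: x=0 → posterior Gamma(19, 23/5)
obs 4: x=2 → posterior Gamma(21, 28/5)
obs 5: x=2 → posterior Gamma(23, 33/5)
obs 6: x=0 → posterior Gamma(23, 38/5)
obs 7: x=1 → posterior Gamma(24, 43/5)
obs 8: x=3 → posterior Gamma(27, 48/5)
obs 9: x=5 → posterior Gamma(32, 53/5)
obs 10: x=4 → posterior Gamma(36, 58/5)
obs 11: x=2 → posterior Gamma(38, 63/5)
obs 12: x=5 → posterior Gamma(43, 68/5)
obs 13: x=2 → posterior Gamma(45, 73/5)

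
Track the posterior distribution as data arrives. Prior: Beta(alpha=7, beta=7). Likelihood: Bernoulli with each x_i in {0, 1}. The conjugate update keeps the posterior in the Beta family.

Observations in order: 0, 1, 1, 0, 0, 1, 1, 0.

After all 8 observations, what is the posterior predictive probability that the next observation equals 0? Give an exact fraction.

obs 1: x=0 → posterior Beta(7, 8)
obs 2: x=1 → posterior Beta(8, 8)
obs 3: x=1 → posterior Beta(9, 8)
obs 4: x=0 → posterior Beta(9, 9)
obs 5: x=0 → posterior Beta(9, 10)
obs 6: x=1 → posterior Beta(10, 10)
obs 7: x=1 → posterior Beta(11, 10)
obs 8: x=0 → posterior Beta(11, 11)

1/2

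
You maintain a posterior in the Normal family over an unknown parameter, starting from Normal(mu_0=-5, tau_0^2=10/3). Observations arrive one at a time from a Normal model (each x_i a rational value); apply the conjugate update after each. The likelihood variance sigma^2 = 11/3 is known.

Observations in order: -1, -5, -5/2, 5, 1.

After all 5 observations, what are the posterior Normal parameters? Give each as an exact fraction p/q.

obs 1: x=-1 → posterior Normal(-65/21, 110/63)
obs 2: x=-5 → posterior Normal(-115/31, 110/93)
obs 3: x=-5/2 → posterior Normal(-140/41, 110/123)
obs 4: x=5 → posterior Normal(-30/17, 110/153)
obs 5: x=1 → posterior Normal(-80/61, 110/183)

mu_0=-80/61, tau_0^2=110/183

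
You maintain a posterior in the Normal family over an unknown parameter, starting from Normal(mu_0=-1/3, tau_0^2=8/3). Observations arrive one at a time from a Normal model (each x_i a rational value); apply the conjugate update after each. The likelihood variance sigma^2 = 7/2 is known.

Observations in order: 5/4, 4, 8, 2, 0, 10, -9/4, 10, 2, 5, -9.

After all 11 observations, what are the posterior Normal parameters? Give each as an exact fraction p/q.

mu_0=489/197, tau_0^2=56/197

obs 1: x=5/4 → posterior Normal(13/37, 56/37)
obs 2: x=4 → posterior Normal(77/53, 56/53)
obs 3: x=8 → posterior Normal(205/69, 56/69)
obs 4: x=2 → posterior Normal(237/85, 56/85)
obs 5: x=0 → posterior Normal(237/101, 56/101)
obs 6: x=10 → posterior Normal(397/117, 56/117)
obs 7: x=-9/4 → posterior Normal(19/7, 8/19)
obs 8: x=10 → posterior Normal(521/149, 56/149)
obs 9: x=2 → posterior Normal(553/165, 56/165)
obs 10: x=5 → posterior Normal(633/181, 56/181)
obs 11: x=-9 → posterior Normal(489/197, 56/197)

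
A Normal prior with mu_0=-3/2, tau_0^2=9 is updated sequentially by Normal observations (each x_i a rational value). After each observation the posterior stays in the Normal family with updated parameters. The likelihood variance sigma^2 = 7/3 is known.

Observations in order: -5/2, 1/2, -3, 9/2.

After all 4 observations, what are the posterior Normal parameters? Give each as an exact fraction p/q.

mu_0=-24/115, tau_0^2=63/115

obs 1: x=-5/2 → posterior Normal(-39/17, 63/34)
obs 2: x=1/2 → posterior Normal(-129/122, 63/61)
obs 3: x=-3 → posterior Normal(-291/176, 63/88)
obs 4: x=9/2 → posterior Normal(-24/115, 63/115)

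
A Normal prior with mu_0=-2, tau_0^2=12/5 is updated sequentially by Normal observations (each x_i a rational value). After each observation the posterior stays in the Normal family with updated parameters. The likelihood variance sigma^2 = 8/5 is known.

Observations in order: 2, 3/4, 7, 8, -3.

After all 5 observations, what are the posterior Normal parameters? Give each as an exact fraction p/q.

mu_0=161/68, tau_0^2=24/85

obs 1: x=2 → posterior Normal(2/5, 24/25)
obs 2: x=3/4 → posterior Normal(17/32, 3/5)
obs 3: x=7 → posterior Normal(101/44, 24/55)
obs 4: x=8 → posterior Normal(197/56, 12/35)
obs 5: x=-3 → posterior Normal(161/68, 24/85)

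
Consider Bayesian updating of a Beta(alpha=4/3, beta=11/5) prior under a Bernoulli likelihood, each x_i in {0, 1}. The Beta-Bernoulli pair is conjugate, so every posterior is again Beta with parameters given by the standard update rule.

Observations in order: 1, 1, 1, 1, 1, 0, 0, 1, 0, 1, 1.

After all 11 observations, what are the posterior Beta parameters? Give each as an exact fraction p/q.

alpha=28/3, beta=26/5

obs 1: x=1 → posterior Beta(7/3, 11/5)
obs 2: x=1 → posterior Beta(10/3, 11/5)
obs 3: x=1 → posterior Beta(13/3, 11/5)
obs 4: x=1 → posterior Beta(16/3, 11/5)
obs 5: x=1 → posterior Beta(19/3, 11/5)
obs 6: x=0 → posterior Beta(19/3, 16/5)
obs 7: x=0 → posterior Beta(19/3, 21/5)
obs 8: x=1 → posterior Beta(22/3, 21/5)
obs 9: x=0 → posterior Beta(22/3, 26/5)
obs 10: x=1 → posterior Beta(25/3, 26/5)
obs 11: x=1 → posterior Beta(28/3, 26/5)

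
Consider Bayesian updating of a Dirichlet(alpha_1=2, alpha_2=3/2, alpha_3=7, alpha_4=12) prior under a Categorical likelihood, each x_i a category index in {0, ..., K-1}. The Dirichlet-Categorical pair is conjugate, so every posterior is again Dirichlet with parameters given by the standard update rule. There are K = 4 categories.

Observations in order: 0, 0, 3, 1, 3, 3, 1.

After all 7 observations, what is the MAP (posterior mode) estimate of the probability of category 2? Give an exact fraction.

obs 1: x=0 → posterior Dirichlet(3, 3/2, 7, 12)
obs 2: x=0 → posterior Dirichlet(4, 3/2, 7, 12)
obs 3: x=3 → posterior Dirichlet(4, 3/2, 7, 13)
obs 4: x=1 → posterior Dirichlet(4, 5/2, 7, 13)
obs 5: x=3 → posterior Dirichlet(4, 5/2, 7, 14)
obs 6: x=3 → posterior Dirichlet(4, 5/2, 7, 15)
obs 7: x=1 → posterior Dirichlet(4, 7/2, 7, 15)

4/17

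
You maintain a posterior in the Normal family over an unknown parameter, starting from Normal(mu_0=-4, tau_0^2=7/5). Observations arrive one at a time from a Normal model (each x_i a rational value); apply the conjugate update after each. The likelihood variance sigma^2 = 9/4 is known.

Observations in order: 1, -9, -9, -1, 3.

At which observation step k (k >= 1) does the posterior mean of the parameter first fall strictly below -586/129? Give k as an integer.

k = 3

obs 1: x=1 → posterior Normal(-152/73, 63/73)
obs 2: x=-9 → posterior Normal(-4, 63/101)
obs 3: x=-9 → posterior Normal(-656/129, 21/43)
obs 4: x=-1 → posterior Normal(-684/157, 63/157)
obs 5: x=3 → posterior Normal(-120/37, 63/185)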